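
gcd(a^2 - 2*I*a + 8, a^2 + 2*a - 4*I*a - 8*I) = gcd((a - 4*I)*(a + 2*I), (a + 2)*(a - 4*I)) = a - 4*I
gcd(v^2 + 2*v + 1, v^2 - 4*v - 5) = v + 1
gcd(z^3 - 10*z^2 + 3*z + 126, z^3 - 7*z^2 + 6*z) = z - 6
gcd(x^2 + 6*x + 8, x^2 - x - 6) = x + 2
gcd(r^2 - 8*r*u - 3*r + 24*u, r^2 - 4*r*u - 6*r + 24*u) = 1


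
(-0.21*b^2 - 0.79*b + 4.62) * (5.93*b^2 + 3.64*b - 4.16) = -1.2453*b^4 - 5.4491*b^3 + 25.3946*b^2 + 20.1032*b - 19.2192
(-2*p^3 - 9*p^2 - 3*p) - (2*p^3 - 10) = -4*p^3 - 9*p^2 - 3*p + 10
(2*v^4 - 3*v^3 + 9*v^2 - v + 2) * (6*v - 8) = 12*v^5 - 34*v^4 + 78*v^3 - 78*v^2 + 20*v - 16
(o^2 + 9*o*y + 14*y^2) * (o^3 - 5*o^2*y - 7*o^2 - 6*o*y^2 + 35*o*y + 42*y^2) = o^5 + 4*o^4*y - 7*o^4 - 37*o^3*y^2 - 28*o^3*y - 124*o^2*y^3 + 259*o^2*y^2 - 84*o*y^4 + 868*o*y^3 + 588*y^4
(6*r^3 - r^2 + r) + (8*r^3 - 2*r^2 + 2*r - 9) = 14*r^3 - 3*r^2 + 3*r - 9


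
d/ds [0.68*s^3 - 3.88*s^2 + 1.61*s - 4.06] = 2.04*s^2 - 7.76*s + 1.61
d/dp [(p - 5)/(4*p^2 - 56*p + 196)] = (3 - p)/(4*(p^3 - 21*p^2 + 147*p - 343))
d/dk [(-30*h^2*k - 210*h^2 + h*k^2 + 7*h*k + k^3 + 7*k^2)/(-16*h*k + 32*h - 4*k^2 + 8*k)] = (2*(2*h + k - 1)*(-30*h^2*k - 210*h^2 + h*k^2 + 7*h*k + k^3 + 7*k^2) + (4*h*k - 8*h + k^2 - 2*k)*(30*h^2 - 2*h*k - 7*h - 3*k^2 - 14*k))/(4*(4*h*k - 8*h + k^2 - 2*k)^2)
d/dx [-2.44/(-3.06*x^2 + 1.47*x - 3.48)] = (3.5868 - 14.9328*x)/(3.06*x^2 - 1.47*x + 3.48)^2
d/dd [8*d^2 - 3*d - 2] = 16*d - 3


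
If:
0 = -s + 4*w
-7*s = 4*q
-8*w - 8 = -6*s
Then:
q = -7/2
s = 2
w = 1/2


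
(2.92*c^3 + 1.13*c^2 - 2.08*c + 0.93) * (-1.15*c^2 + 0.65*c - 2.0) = -3.358*c^5 + 0.5985*c^4 - 2.7135*c^3 - 4.6815*c^2 + 4.7645*c - 1.86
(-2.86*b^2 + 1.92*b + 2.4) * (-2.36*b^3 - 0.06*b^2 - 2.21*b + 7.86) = 6.7496*b^5 - 4.3596*b^4 + 0.5414*b^3 - 26.8668*b^2 + 9.7872*b + 18.864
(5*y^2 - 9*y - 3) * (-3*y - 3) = -15*y^3 + 12*y^2 + 36*y + 9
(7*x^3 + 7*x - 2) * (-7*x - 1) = -49*x^4 - 7*x^3 - 49*x^2 + 7*x + 2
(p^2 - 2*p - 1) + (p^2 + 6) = 2*p^2 - 2*p + 5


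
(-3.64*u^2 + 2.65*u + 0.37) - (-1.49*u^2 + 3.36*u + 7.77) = -2.15*u^2 - 0.71*u - 7.4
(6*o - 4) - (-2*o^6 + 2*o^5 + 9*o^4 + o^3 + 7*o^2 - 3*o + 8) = 2*o^6 - 2*o^5 - 9*o^4 - o^3 - 7*o^2 + 9*o - 12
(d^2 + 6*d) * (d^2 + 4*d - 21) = d^4 + 10*d^3 + 3*d^2 - 126*d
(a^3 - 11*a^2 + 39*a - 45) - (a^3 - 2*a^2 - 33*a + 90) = -9*a^2 + 72*a - 135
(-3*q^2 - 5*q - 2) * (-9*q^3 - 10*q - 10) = 27*q^5 + 45*q^4 + 48*q^3 + 80*q^2 + 70*q + 20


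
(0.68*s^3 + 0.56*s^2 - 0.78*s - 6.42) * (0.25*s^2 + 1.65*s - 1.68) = 0.17*s^5 + 1.262*s^4 - 0.4134*s^3 - 3.8328*s^2 - 9.2826*s + 10.7856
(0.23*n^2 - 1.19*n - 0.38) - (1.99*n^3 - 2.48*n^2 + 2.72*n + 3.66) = -1.99*n^3 + 2.71*n^2 - 3.91*n - 4.04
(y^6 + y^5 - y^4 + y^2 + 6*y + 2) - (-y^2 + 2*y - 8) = y^6 + y^5 - y^4 + 2*y^2 + 4*y + 10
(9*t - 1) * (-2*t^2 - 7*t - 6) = -18*t^3 - 61*t^2 - 47*t + 6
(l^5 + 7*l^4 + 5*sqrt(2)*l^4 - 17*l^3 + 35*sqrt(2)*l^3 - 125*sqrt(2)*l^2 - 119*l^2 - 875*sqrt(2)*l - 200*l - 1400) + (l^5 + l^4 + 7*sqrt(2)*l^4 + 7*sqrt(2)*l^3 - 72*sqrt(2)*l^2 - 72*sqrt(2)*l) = 2*l^5 + 8*l^4 + 12*sqrt(2)*l^4 - 17*l^3 + 42*sqrt(2)*l^3 - 197*sqrt(2)*l^2 - 119*l^2 - 947*sqrt(2)*l - 200*l - 1400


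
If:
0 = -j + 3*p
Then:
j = 3*p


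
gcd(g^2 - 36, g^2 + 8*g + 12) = g + 6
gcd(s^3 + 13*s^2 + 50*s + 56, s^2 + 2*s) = s + 2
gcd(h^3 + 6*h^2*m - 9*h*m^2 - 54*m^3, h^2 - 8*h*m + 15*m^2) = h - 3*m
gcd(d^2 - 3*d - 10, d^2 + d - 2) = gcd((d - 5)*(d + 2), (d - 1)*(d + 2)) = d + 2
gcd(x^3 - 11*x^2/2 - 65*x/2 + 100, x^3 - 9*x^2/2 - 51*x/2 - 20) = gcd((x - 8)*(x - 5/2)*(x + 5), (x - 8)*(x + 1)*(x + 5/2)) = x - 8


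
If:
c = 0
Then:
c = 0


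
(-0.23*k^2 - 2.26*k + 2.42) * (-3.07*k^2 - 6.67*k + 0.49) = 0.7061*k^4 + 8.4723*k^3 + 7.5321*k^2 - 17.2488*k + 1.1858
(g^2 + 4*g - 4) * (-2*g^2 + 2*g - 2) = -2*g^4 - 6*g^3 + 14*g^2 - 16*g + 8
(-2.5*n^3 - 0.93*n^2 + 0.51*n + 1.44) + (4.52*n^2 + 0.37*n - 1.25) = -2.5*n^3 + 3.59*n^2 + 0.88*n + 0.19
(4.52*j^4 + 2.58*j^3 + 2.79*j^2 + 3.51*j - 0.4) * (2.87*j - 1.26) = 12.9724*j^5 + 1.7094*j^4 + 4.7565*j^3 + 6.5583*j^2 - 5.5706*j + 0.504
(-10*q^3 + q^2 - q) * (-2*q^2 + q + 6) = 20*q^5 - 12*q^4 - 57*q^3 + 5*q^2 - 6*q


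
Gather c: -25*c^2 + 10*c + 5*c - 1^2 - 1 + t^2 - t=-25*c^2 + 15*c + t^2 - t - 2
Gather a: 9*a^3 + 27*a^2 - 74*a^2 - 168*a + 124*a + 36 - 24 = 9*a^3 - 47*a^2 - 44*a + 12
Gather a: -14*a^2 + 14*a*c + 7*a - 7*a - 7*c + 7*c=-14*a^2 + 14*a*c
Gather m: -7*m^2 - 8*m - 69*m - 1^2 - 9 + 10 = -7*m^2 - 77*m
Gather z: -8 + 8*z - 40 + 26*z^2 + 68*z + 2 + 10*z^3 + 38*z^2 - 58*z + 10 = 10*z^3 + 64*z^2 + 18*z - 36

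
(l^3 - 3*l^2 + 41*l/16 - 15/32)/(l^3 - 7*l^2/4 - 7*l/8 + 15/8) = (l - 1/4)/(l + 1)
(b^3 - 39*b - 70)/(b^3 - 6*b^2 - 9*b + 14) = (b + 5)/(b - 1)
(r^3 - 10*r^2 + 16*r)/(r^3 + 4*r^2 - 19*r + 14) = r*(r - 8)/(r^2 + 6*r - 7)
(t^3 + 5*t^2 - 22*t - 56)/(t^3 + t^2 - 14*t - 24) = (t + 7)/(t + 3)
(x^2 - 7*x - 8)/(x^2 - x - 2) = (x - 8)/(x - 2)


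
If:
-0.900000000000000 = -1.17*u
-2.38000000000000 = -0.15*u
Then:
No Solution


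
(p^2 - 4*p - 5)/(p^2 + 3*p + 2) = (p - 5)/(p + 2)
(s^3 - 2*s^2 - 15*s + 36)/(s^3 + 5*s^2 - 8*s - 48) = (s - 3)/(s + 4)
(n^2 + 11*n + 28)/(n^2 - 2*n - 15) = (n^2 + 11*n + 28)/(n^2 - 2*n - 15)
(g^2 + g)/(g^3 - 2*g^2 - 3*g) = 1/(g - 3)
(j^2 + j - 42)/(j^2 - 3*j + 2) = (j^2 + j - 42)/(j^2 - 3*j + 2)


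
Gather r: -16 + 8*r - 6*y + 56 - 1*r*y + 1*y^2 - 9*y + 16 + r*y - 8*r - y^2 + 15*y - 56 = 0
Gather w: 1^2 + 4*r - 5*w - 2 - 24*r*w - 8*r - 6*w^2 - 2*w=-4*r - 6*w^2 + w*(-24*r - 7) - 1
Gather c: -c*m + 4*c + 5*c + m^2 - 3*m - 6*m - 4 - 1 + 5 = c*(9 - m) + m^2 - 9*m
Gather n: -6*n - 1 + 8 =7 - 6*n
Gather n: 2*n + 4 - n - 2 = n + 2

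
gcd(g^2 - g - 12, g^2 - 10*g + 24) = g - 4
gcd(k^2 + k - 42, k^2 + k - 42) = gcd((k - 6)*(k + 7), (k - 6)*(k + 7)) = k^2 + k - 42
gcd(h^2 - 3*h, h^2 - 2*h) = h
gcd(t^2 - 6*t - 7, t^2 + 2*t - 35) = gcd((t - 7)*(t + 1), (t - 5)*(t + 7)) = 1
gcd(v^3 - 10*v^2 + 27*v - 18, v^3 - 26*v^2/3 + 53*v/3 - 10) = v^2 - 7*v + 6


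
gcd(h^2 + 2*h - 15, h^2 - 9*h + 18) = h - 3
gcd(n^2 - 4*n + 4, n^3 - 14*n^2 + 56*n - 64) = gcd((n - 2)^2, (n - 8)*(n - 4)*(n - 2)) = n - 2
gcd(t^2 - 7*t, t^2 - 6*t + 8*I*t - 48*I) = 1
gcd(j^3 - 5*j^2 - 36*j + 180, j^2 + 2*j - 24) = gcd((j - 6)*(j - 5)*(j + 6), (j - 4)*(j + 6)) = j + 6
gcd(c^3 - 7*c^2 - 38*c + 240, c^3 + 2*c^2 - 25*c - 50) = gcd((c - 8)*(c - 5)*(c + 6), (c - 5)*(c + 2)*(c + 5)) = c - 5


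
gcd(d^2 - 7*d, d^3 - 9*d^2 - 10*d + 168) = d - 7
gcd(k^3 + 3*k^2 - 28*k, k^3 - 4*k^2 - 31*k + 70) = 1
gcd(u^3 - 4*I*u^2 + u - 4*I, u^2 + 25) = 1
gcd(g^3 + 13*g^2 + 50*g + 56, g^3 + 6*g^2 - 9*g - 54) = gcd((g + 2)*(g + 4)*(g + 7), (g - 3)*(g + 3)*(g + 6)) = 1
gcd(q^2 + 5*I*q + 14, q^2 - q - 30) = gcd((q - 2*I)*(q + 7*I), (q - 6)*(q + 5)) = 1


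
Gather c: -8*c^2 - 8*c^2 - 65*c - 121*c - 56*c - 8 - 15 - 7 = -16*c^2 - 242*c - 30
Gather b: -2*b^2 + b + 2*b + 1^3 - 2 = -2*b^2 + 3*b - 1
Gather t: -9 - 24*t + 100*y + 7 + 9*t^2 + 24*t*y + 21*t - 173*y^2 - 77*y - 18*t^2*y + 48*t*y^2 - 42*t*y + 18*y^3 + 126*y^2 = t^2*(9 - 18*y) + t*(48*y^2 - 18*y - 3) + 18*y^3 - 47*y^2 + 23*y - 2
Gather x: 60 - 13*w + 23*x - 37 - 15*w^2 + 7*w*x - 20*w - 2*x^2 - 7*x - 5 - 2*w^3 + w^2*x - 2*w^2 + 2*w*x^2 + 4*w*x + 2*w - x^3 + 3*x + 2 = -2*w^3 - 17*w^2 - 31*w - x^3 + x^2*(2*w - 2) + x*(w^2 + 11*w + 19) + 20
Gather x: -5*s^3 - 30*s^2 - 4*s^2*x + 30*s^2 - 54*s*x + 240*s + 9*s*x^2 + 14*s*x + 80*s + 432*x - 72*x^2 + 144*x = -5*s^3 + 320*s + x^2*(9*s - 72) + x*(-4*s^2 - 40*s + 576)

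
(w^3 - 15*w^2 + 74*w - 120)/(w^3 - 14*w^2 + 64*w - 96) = (w - 5)/(w - 4)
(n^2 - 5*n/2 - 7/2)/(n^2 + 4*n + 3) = (n - 7/2)/(n + 3)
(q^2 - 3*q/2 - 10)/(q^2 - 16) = (q + 5/2)/(q + 4)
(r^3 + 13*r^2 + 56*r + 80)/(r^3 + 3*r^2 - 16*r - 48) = (r^2 + 9*r + 20)/(r^2 - r - 12)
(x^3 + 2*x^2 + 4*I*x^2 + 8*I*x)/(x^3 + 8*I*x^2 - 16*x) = (x + 2)/(x + 4*I)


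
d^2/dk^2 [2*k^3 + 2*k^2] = 12*k + 4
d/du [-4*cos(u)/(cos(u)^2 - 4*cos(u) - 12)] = 4*(sin(u)^2 - 13)*sin(u)/((cos(u) - 6)^2*(cos(u) + 2)^2)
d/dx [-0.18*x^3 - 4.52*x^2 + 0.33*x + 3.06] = -0.54*x^2 - 9.04*x + 0.33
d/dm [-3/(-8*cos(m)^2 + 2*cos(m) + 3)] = 6*(8*cos(m) - 1)*sin(m)/(-8*cos(m)^2 + 2*cos(m) + 3)^2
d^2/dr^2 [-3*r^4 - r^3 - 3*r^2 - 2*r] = -36*r^2 - 6*r - 6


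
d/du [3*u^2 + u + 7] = 6*u + 1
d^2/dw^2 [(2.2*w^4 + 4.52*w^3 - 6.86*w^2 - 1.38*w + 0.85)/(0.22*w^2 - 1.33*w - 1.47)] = (0.21296*w^6 - 3.86232*w^5 + 19.0806*w^4 + 83.585856*w^3 + 97.005768*w^2 + 54.433596*w - 20.694562)/(0.010648*w^6 - 0.193116*w^5 + 0.95403*w^4 + 0.228095*w^3 - 6.374655*w^2 - 8.621991*w - 3.176523)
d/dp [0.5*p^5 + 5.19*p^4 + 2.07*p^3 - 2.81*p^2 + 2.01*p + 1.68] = 2.5*p^4 + 20.76*p^3 + 6.21*p^2 - 5.62*p + 2.01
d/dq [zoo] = 0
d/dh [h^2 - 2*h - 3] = 2*h - 2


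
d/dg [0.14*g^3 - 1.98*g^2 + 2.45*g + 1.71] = 0.42*g^2 - 3.96*g + 2.45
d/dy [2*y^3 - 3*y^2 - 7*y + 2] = 6*y^2 - 6*y - 7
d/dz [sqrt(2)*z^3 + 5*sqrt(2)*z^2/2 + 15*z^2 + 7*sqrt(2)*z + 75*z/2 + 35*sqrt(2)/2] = 3*sqrt(2)*z^2 + 5*sqrt(2)*z + 30*z + 7*sqrt(2) + 75/2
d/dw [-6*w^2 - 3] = -12*w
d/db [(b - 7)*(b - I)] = 2*b - 7 - I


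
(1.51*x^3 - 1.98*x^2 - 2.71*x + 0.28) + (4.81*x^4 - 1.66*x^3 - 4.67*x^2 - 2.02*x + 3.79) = 4.81*x^4 - 0.15*x^3 - 6.65*x^2 - 4.73*x + 4.07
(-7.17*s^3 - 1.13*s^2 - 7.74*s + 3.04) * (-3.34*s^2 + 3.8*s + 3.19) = 23.9478*s^5 - 23.4718*s^4 - 1.3147*s^3 - 43.1703*s^2 - 13.1386*s + 9.6976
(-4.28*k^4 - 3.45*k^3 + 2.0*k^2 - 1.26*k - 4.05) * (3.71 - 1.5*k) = 6.42*k^5 - 10.7038*k^4 - 15.7995*k^3 + 9.31*k^2 + 1.4004*k - 15.0255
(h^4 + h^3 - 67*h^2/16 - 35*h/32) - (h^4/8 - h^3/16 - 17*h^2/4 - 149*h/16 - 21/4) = 7*h^4/8 + 17*h^3/16 + h^2/16 + 263*h/32 + 21/4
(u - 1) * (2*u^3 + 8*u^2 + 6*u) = 2*u^4 + 6*u^3 - 2*u^2 - 6*u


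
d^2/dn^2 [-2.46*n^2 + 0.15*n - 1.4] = -4.92000000000000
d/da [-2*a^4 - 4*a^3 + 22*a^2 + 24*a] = -8*a^3 - 12*a^2 + 44*a + 24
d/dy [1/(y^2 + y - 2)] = (-2*y - 1)/(y^2 + y - 2)^2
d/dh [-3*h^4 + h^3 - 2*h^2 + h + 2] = -12*h^3 + 3*h^2 - 4*h + 1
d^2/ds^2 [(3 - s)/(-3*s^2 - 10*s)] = 6*(3*s^3 - 27*s^2 - 90*s - 100)/(s^3*(27*s^3 + 270*s^2 + 900*s + 1000))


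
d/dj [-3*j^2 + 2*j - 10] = 2 - 6*j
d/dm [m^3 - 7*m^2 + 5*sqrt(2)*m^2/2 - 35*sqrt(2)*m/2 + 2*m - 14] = 3*m^2 - 14*m + 5*sqrt(2)*m - 35*sqrt(2)/2 + 2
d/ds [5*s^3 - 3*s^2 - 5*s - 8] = 15*s^2 - 6*s - 5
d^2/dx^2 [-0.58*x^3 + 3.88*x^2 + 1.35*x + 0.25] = 7.76 - 3.48*x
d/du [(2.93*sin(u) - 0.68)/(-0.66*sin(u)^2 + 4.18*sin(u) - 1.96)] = (1.9338*sin(u)^2 - 0.897600000000001*sin(u) - 2.9004)*cos(u)/(0.4356*sin(u)^4 - 5.5176*sin(u)^3 + 20.0596*sin(u)^2 - 16.3856*sin(u) + 3.8416)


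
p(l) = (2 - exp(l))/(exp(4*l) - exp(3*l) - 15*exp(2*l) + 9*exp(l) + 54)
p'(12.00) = 0.00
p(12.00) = 0.00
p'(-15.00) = 0.00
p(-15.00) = 0.04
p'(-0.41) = -0.01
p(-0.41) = 0.03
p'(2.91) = 0.00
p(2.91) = -0.00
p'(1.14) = 106.42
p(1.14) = -2.23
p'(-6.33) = -0.00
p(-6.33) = 0.04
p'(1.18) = 14.24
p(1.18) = -0.59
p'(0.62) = -0.06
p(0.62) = 0.01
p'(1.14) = 106.42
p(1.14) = -2.23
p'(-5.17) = -0.00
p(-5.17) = 0.04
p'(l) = (2 - exp(l))*(-4*exp(4*l) + 3*exp(3*l) + 30*exp(2*l) - 9*exp(l))/(exp(4*l) - exp(3*l) - 15*exp(2*l) + 9*exp(l) + 54)^2 - exp(l)/(exp(4*l) - exp(3*l) - 15*exp(2*l) + 9*exp(l) + 54) = (3*exp(3*l) - exp(2*l) - 12*exp(l) + 24)*exp(l)/(exp(7*l) + exp(6*l) - 26*exp(5*l) - 30*exp(4*l) + 225*exp(3*l) + 297*exp(2*l) - 648*exp(l) - 972)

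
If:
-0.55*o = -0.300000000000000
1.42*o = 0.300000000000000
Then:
No Solution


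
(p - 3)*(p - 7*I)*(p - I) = p^3 - 3*p^2 - 8*I*p^2 - 7*p + 24*I*p + 21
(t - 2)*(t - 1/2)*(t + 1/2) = t^3 - 2*t^2 - t/4 + 1/2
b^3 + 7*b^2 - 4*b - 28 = (b - 2)*(b + 2)*(b + 7)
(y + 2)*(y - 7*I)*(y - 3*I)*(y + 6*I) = y^4 + 2*y^3 - 4*I*y^3 + 39*y^2 - 8*I*y^2 + 78*y - 126*I*y - 252*I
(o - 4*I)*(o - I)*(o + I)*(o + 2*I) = o^4 - 2*I*o^3 + 9*o^2 - 2*I*o + 8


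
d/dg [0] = 0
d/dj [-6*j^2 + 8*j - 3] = 8 - 12*j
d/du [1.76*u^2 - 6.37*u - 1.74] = 3.52*u - 6.37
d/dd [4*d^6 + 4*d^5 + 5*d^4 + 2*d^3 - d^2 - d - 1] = 24*d^5 + 20*d^4 + 20*d^3 + 6*d^2 - 2*d - 1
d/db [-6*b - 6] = -6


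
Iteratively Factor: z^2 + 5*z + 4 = (z + 4)*(z + 1)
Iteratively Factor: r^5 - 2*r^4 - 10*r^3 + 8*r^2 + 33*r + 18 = (r + 2)*(r^4 - 4*r^3 - 2*r^2 + 12*r + 9) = (r + 1)*(r + 2)*(r^3 - 5*r^2 + 3*r + 9) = (r - 3)*(r + 1)*(r + 2)*(r^2 - 2*r - 3) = (r - 3)^2*(r + 1)*(r + 2)*(r + 1)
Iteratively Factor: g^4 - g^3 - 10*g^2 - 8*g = (g + 1)*(g^3 - 2*g^2 - 8*g) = (g + 1)*(g + 2)*(g^2 - 4*g) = g*(g + 1)*(g + 2)*(g - 4)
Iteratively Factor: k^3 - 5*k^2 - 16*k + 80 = (k - 4)*(k^2 - k - 20) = (k - 5)*(k - 4)*(k + 4)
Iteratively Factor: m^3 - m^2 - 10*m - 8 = (m + 2)*(m^2 - 3*m - 4) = (m - 4)*(m + 2)*(m + 1)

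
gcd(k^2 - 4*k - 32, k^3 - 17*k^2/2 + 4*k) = k - 8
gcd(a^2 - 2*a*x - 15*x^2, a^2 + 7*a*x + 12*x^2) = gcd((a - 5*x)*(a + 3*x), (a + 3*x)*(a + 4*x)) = a + 3*x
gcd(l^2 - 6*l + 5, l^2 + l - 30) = l - 5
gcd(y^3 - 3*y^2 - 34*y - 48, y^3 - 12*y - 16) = y + 2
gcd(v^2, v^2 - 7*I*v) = v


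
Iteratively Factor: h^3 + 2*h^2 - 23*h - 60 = (h + 4)*(h^2 - 2*h - 15) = (h - 5)*(h + 4)*(h + 3)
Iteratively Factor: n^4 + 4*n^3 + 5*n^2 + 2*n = (n + 2)*(n^3 + 2*n^2 + n) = (n + 1)*(n + 2)*(n^2 + n) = (n + 1)^2*(n + 2)*(n)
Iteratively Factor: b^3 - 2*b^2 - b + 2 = (b + 1)*(b^2 - 3*b + 2) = (b - 2)*(b + 1)*(b - 1)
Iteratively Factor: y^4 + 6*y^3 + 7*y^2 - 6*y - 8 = (y + 4)*(y^3 + 2*y^2 - y - 2) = (y - 1)*(y + 4)*(y^2 + 3*y + 2) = (y - 1)*(y + 2)*(y + 4)*(y + 1)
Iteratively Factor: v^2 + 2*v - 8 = (v + 4)*(v - 2)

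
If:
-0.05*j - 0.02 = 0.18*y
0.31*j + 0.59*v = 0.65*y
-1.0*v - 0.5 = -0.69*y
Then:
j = 0.71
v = -0.71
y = -0.31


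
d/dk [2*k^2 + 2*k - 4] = 4*k + 2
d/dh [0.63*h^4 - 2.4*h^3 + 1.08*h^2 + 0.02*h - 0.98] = 2.52*h^3 - 7.2*h^2 + 2.16*h + 0.02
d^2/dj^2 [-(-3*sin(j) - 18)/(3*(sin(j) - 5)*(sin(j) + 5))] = (-sin(j)^5 - 24*sin(j)^4 - 148*sin(j)^3 - 564*sin(j)^2 - 475*sin(j) + 300)/((sin(j) - 5)^3*(sin(j) + 5)^3)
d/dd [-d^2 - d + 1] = -2*d - 1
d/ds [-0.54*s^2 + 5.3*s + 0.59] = 5.3 - 1.08*s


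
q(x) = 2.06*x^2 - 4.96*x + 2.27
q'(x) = 4.12*x - 4.96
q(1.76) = -0.08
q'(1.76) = 2.29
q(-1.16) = 10.80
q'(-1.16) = -9.74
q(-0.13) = 2.95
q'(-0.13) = -5.50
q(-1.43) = 13.58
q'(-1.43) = -10.85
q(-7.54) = 156.78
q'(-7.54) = -36.02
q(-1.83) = 18.25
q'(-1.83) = -12.50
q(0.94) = -0.57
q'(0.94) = -1.09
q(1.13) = -0.70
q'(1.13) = -0.30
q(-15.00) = 540.17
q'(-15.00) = -66.76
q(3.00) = 5.93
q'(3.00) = 7.40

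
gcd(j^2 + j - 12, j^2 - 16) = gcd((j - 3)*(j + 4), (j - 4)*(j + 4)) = j + 4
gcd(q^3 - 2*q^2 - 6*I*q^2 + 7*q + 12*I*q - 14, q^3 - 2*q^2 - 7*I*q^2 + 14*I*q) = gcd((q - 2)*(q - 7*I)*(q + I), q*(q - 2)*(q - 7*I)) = q^2 + q*(-2 - 7*I) + 14*I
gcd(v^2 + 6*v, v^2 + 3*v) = v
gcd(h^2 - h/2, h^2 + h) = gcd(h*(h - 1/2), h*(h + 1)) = h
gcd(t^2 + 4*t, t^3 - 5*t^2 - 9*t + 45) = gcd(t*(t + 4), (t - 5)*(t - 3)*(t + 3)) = 1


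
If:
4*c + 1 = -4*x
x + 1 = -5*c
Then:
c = -3/16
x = -1/16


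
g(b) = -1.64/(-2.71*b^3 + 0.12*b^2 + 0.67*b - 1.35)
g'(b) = -1.64*(8.13*b^2 - 0.24*b - 0.67)/(-2.71*b^3 + 0.12*b^2 + 0.67*b - 1.35)^2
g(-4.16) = -0.01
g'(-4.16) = -0.01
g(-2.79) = -0.03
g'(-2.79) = -0.03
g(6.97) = 0.00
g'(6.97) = -0.00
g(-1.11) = -0.93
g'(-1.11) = -5.09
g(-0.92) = -6.68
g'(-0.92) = -175.15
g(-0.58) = 1.40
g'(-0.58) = -2.64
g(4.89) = 0.01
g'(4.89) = -0.00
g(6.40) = 0.00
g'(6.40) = -0.00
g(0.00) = 1.21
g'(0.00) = 0.60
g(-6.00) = -0.00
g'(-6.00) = -0.00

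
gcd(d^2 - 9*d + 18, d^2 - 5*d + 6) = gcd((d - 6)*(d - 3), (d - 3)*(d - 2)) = d - 3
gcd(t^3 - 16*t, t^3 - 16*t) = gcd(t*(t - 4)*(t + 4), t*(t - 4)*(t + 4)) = t^3 - 16*t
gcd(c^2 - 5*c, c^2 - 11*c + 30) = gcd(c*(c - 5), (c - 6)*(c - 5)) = c - 5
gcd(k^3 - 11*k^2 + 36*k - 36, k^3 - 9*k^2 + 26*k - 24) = k^2 - 5*k + 6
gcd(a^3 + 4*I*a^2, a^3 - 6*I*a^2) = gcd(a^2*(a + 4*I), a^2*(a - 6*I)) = a^2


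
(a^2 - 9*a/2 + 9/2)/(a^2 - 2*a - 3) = (a - 3/2)/(a + 1)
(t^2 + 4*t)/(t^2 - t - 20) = t/(t - 5)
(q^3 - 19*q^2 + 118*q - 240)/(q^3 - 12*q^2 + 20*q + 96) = (q - 5)/(q + 2)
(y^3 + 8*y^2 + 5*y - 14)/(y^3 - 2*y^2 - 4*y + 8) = (y^2 + 6*y - 7)/(y^2 - 4*y + 4)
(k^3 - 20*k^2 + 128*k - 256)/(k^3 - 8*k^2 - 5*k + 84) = (k^2 - 16*k + 64)/(k^2 - 4*k - 21)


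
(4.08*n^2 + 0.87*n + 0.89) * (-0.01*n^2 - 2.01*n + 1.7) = -0.0408*n^4 - 8.2095*n^3 + 5.1784*n^2 - 0.3099*n + 1.513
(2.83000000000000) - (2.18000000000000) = 0.650000000000000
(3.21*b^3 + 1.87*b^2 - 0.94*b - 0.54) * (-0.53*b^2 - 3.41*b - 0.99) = -1.7013*b^5 - 11.9372*b^4 - 9.0564*b^3 + 1.6403*b^2 + 2.772*b + 0.5346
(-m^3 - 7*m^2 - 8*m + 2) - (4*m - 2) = -m^3 - 7*m^2 - 12*m + 4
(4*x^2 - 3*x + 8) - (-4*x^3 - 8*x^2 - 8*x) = 4*x^3 + 12*x^2 + 5*x + 8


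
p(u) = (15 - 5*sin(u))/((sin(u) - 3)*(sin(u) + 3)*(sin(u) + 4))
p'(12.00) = 0.34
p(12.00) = -0.59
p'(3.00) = -0.21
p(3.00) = -0.38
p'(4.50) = -0.14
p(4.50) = -0.82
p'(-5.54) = 0.10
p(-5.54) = -0.29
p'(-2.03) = -0.27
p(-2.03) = -0.77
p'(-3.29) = -0.21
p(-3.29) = -0.38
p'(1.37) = 0.02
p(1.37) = -0.25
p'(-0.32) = 0.31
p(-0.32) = -0.51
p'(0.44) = 0.15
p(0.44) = -0.33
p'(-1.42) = 0.10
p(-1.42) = -0.83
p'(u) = -(15 - 5*sin(u))*cos(u)/((sin(u) - 3)*(sin(u) + 3)*(sin(u) + 4)^2) - (15 - 5*sin(u))*cos(u)/((sin(u) - 3)*(sin(u) + 3)^2*(sin(u) + 4)) - (15 - 5*sin(u))*cos(u)/((sin(u) - 3)^2*(sin(u) + 3)*(sin(u) + 4)) - 5*cos(u)/((sin(u) - 3)*(sin(u) + 3)*(sin(u) + 4))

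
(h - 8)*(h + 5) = h^2 - 3*h - 40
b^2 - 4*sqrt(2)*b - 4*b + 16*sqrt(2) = (b - 4)*(b - 4*sqrt(2))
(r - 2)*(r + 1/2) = r^2 - 3*r/2 - 1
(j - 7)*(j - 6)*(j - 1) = j^3 - 14*j^2 + 55*j - 42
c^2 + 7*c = c*(c + 7)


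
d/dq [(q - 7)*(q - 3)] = 2*q - 10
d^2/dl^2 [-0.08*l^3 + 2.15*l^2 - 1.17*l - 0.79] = 4.3 - 0.48*l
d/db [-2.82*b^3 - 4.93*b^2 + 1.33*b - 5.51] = -8.46*b^2 - 9.86*b + 1.33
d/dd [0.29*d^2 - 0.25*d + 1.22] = 0.58*d - 0.25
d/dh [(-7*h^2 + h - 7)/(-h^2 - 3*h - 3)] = 2*(11*h^2 + 14*h - 12)/(h^4 + 6*h^3 + 15*h^2 + 18*h + 9)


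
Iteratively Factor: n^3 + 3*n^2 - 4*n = (n)*(n^2 + 3*n - 4) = n*(n + 4)*(n - 1)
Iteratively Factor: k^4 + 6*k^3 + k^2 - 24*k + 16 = (k + 4)*(k^3 + 2*k^2 - 7*k + 4) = (k + 4)^2*(k^2 - 2*k + 1) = (k - 1)*(k + 4)^2*(k - 1)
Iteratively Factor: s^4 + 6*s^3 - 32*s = (s + 4)*(s^3 + 2*s^2 - 8*s) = (s - 2)*(s + 4)*(s^2 + 4*s) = s*(s - 2)*(s + 4)*(s + 4)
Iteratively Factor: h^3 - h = (h)*(h^2 - 1) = h*(h + 1)*(h - 1)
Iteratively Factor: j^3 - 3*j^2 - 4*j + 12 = (j - 3)*(j^2 - 4) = (j - 3)*(j - 2)*(j + 2)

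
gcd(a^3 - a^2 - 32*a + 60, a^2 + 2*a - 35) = a - 5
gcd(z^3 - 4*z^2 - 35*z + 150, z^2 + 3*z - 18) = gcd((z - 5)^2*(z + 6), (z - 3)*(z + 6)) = z + 6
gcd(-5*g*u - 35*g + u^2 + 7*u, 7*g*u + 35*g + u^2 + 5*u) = 1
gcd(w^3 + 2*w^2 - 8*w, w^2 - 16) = w + 4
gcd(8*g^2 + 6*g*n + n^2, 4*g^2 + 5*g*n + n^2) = 4*g + n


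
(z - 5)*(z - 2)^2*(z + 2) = z^4 - 7*z^3 + 6*z^2 + 28*z - 40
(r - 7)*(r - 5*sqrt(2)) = r^2 - 5*sqrt(2)*r - 7*r + 35*sqrt(2)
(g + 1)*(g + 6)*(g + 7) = g^3 + 14*g^2 + 55*g + 42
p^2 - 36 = (p - 6)*(p + 6)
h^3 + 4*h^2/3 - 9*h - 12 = (h - 3)*(h + 4/3)*(h + 3)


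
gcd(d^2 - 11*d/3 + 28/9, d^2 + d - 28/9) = d - 4/3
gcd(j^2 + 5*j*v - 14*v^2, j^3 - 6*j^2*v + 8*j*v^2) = -j + 2*v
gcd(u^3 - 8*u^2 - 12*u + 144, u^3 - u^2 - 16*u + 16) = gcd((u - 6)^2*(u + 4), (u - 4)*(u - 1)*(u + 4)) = u + 4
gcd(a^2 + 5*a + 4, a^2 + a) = a + 1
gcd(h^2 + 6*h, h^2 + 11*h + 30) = h + 6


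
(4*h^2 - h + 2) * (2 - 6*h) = -24*h^3 + 14*h^2 - 14*h + 4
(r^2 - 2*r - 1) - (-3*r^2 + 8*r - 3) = 4*r^2 - 10*r + 2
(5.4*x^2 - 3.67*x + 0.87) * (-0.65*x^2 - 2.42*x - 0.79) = -3.51*x^4 - 10.6825*x^3 + 4.0499*x^2 + 0.7939*x - 0.6873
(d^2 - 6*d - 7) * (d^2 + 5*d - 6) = d^4 - d^3 - 43*d^2 + d + 42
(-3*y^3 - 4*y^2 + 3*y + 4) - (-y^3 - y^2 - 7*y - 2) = -2*y^3 - 3*y^2 + 10*y + 6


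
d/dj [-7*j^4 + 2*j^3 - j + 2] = -28*j^3 + 6*j^2 - 1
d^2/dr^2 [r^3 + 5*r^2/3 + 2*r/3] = 6*r + 10/3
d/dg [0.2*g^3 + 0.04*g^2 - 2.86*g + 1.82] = 0.6*g^2 + 0.08*g - 2.86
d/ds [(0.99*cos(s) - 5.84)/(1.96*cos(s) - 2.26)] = -9.209*sin(s)/(1.96*cos(s) - 2.26)^2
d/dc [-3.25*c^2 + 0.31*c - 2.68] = 0.31 - 6.5*c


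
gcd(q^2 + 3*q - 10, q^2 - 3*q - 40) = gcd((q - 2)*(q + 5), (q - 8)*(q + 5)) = q + 5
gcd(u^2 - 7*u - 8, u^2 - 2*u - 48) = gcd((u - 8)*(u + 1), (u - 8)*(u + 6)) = u - 8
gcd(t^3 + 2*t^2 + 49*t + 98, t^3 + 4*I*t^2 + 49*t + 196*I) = t^2 + 49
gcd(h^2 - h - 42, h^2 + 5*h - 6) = h + 6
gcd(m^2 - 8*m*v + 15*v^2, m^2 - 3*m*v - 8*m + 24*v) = -m + 3*v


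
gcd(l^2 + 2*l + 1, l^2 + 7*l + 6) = l + 1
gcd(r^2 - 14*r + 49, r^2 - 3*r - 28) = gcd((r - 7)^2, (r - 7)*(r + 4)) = r - 7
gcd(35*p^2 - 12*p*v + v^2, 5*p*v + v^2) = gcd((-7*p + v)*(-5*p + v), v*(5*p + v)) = 1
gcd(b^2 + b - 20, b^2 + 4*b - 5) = b + 5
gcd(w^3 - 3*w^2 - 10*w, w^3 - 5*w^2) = w^2 - 5*w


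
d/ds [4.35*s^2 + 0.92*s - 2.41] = 8.7*s + 0.92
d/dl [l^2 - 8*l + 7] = 2*l - 8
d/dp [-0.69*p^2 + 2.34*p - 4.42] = 2.34 - 1.38*p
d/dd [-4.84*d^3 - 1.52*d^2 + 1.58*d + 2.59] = -14.52*d^2 - 3.04*d + 1.58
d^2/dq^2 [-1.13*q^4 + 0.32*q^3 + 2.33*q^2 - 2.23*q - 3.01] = -13.56*q^2 + 1.92*q + 4.66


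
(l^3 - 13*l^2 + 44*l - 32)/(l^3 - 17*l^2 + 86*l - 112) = (l^2 - 5*l + 4)/(l^2 - 9*l + 14)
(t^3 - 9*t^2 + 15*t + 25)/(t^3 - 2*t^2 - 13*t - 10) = (t - 5)/(t + 2)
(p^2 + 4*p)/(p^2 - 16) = p/(p - 4)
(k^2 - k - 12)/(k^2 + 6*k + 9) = (k - 4)/(k + 3)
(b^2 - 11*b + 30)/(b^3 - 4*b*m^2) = (b^2 - 11*b + 30)/(b*(b^2 - 4*m^2))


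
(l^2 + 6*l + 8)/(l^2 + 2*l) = (l + 4)/l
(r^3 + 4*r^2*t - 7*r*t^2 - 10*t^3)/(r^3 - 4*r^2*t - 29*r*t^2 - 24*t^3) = (r^2 + 3*r*t - 10*t^2)/(r^2 - 5*r*t - 24*t^2)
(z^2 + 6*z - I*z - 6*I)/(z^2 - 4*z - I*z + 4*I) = (z + 6)/(z - 4)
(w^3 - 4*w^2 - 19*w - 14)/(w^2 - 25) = (w^3 - 4*w^2 - 19*w - 14)/(w^2 - 25)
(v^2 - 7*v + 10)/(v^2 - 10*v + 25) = (v - 2)/(v - 5)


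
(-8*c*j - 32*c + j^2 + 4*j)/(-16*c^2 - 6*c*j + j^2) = (j + 4)/(2*c + j)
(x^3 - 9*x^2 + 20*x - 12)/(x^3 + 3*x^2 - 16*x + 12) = (x - 6)/(x + 6)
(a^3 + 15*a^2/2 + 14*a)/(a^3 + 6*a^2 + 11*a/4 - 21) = 2*a/(2*a - 3)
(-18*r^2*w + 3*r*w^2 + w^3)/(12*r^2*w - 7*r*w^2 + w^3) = (-6*r - w)/(4*r - w)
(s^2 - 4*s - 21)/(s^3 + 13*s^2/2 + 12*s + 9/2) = 2*(s - 7)/(2*s^2 + 7*s + 3)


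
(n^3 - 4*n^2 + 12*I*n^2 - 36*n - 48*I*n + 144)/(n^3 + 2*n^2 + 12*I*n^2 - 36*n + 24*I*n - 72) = (n - 4)/(n + 2)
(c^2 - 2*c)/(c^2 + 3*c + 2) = c*(c - 2)/(c^2 + 3*c + 2)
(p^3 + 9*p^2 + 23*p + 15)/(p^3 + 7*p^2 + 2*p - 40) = (p^2 + 4*p + 3)/(p^2 + 2*p - 8)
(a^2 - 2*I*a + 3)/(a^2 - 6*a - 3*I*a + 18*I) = (a + I)/(a - 6)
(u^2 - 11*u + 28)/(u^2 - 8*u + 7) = (u - 4)/(u - 1)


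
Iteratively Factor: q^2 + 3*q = (q)*(q + 3)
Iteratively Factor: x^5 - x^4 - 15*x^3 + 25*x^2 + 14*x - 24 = (x - 1)*(x^4 - 15*x^2 + 10*x + 24) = (x - 1)*(x + 4)*(x^3 - 4*x^2 + x + 6) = (x - 1)*(x + 1)*(x + 4)*(x^2 - 5*x + 6) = (x - 3)*(x - 1)*(x + 1)*(x + 4)*(x - 2)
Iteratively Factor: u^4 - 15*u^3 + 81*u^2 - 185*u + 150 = (u - 5)*(u^3 - 10*u^2 + 31*u - 30) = (u - 5)*(u - 3)*(u^2 - 7*u + 10) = (u - 5)^2*(u - 3)*(u - 2)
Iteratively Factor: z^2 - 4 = (z - 2)*(z + 2)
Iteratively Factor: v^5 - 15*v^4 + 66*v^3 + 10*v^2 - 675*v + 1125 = (v - 3)*(v^4 - 12*v^3 + 30*v^2 + 100*v - 375) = (v - 5)*(v - 3)*(v^3 - 7*v^2 - 5*v + 75) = (v - 5)*(v - 3)*(v + 3)*(v^2 - 10*v + 25) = (v - 5)^2*(v - 3)*(v + 3)*(v - 5)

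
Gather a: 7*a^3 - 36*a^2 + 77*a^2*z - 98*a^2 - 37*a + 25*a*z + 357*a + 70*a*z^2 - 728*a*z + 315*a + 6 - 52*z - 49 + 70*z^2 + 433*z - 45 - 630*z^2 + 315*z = 7*a^3 + a^2*(77*z - 134) + a*(70*z^2 - 703*z + 635) - 560*z^2 + 696*z - 88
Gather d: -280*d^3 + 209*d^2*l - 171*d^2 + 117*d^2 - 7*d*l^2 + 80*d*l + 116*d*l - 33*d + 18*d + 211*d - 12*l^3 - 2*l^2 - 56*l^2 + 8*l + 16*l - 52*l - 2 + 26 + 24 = -280*d^3 + d^2*(209*l - 54) + d*(-7*l^2 + 196*l + 196) - 12*l^3 - 58*l^2 - 28*l + 48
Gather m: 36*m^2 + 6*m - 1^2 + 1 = 36*m^2 + 6*m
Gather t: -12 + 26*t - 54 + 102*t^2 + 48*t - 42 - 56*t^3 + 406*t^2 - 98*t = -56*t^3 + 508*t^2 - 24*t - 108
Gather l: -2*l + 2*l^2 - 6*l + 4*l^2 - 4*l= 6*l^2 - 12*l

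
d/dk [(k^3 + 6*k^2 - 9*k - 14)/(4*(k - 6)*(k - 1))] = (k^4 - 14*k^3 - 15*k^2 + 100*k - 152)/(4*(k^4 - 14*k^3 + 61*k^2 - 84*k + 36))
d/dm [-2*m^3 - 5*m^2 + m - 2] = -6*m^2 - 10*m + 1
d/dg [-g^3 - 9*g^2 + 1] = 3*g*(-g - 6)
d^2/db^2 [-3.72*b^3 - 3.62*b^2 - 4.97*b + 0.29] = -22.32*b - 7.24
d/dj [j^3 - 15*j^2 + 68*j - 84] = 3*j^2 - 30*j + 68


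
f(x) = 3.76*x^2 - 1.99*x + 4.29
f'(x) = 7.52*x - 1.99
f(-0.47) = 6.06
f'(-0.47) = -5.52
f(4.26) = 64.05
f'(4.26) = 30.05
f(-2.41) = 30.92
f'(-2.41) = -20.11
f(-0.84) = 8.61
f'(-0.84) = -8.31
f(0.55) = 4.33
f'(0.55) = 2.15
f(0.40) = 4.10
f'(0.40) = 1.02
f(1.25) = 7.68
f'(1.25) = 7.41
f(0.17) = 4.06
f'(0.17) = -0.71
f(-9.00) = 326.76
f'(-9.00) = -69.67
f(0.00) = 4.29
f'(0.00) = -1.99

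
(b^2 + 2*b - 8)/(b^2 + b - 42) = (b^2 + 2*b - 8)/(b^2 + b - 42)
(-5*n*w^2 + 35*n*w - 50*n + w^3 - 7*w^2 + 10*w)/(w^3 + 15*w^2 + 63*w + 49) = (-5*n*w^2 + 35*n*w - 50*n + w^3 - 7*w^2 + 10*w)/(w^3 + 15*w^2 + 63*w + 49)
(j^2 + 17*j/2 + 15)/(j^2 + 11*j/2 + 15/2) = (j + 6)/(j + 3)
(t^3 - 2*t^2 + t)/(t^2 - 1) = t*(t - 1)/(t + 1)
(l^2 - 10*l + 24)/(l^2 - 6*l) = (l - 4)/l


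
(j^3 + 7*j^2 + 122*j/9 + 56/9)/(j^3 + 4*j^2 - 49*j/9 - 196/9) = (3*j + 2)/(3*j - 7)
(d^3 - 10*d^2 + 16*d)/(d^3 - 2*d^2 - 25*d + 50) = d*(d - 8)/(d^2 - 25)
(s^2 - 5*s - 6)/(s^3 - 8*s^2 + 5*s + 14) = (s - 6)/(s^2 - 9*s + 14)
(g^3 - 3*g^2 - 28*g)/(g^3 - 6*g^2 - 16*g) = (-g^2 + 3*g + 28)/(-g^2 + 6*g + 16)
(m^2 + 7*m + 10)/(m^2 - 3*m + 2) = (m^2 + 7*m + 10)/(m^2 - 3*m + 2)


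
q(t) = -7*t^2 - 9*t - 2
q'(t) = -14*t - 9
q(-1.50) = -4.25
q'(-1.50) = 12.00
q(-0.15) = -0.81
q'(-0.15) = -6.90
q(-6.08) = -206.04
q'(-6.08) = 76.12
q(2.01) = -48.37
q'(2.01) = -37.14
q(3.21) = -103.02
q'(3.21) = -53.94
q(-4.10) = -82.77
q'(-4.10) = 48.40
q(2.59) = -72.27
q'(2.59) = -45.26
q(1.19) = -22.62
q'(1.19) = -25.66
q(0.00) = -2.00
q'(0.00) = -9.00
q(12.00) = -1118.00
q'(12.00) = -177.00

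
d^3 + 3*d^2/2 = d^2*(d + 3/2)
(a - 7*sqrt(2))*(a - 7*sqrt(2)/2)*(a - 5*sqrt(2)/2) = a^3 - 13*sqrt(2)*a^2 + 203*a/2 - 245*sqrt(2)/2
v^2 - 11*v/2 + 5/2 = (v - 5)*(v - 1/2)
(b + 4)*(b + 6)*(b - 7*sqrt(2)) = b^3 - 7*sqrt(2)*b^2 + 10*b^2 - 70*sqrt(2)*b + 24*b - 168*sqrt(2)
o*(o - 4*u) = o^2 - 4*o*u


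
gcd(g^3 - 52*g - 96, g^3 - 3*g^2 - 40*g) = g - 8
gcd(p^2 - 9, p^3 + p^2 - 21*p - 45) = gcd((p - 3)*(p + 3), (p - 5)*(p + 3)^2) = p + 3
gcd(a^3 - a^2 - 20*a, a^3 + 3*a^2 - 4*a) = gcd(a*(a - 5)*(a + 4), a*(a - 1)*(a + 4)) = a^2 + 4*a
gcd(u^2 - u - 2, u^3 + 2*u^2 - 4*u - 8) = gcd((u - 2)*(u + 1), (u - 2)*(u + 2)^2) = u - 2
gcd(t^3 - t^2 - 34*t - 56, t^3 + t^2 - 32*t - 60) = t + 2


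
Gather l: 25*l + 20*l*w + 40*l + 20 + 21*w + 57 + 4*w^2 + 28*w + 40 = l*(20*w + 65) + 4*w^2 + 49*w + 117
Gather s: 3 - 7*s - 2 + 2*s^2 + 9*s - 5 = 2*s^2 + 2*s - 4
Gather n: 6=6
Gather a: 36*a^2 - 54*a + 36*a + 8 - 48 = 36*a^2 - 18*a - 40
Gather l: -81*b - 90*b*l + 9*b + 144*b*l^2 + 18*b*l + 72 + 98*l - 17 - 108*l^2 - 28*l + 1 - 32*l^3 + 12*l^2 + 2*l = -72*b - 32*l^3 + l^2*(144*b - 96) + l*(72 - 72*b) + 56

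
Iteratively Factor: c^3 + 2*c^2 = (c + 2)*(c^2) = c*(c + 2)*(c)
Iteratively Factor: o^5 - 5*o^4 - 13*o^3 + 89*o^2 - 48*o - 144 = (o + 1)*(o^4 - 6*o^3 - 7*o^2 + 96*o - 144) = (o - 3)*(o + 1)*(o^3 - 3*o^2 - 16*o + 48) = (o - 3)*(o + 1)*(o + 4)*(o^2 - 7*o + 12) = (o - 4)*(o - 3)*(o + 1)*(o + 4)*(o - 3)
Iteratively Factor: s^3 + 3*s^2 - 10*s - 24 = (s + 2)*(s^2 + s - 12) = (s - 3)*(s + 2)*(s + 4)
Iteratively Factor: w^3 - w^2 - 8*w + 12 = (w - 2)*(w^2 + w - 6) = (w - 2)^2*(w + 3)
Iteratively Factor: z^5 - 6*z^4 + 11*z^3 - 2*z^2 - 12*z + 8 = (z - 2)*(z^4 - 4*z^3 + 3*z^2 + 4*z - 4) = (z - 2)^2*(z^3 - 2*z^2 - z + 2) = (z - 2)^3*(z^2 - 1) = (z - 2)^3*(z - 1)*(z + 1)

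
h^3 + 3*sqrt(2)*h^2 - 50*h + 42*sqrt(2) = (h - 3*sqrt(2))*(h - sqrt(2))*(h + 7*sqrt(2))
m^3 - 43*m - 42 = (m - 7)*(m + 1)*(m + 6)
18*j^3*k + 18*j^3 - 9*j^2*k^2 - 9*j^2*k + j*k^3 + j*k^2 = (-6*j + k)*(-3*j + k)*(j*k + j)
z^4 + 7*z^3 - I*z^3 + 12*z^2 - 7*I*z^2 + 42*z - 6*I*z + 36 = (z + 1)*(z + 6)*(z - 3*I)*(z + 2*I)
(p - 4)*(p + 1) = p^2 - 3*p - 4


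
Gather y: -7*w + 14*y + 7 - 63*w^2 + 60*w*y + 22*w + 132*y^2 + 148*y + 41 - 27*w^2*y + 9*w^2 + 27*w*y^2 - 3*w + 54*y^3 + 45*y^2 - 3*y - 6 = -54*w^2 + 12*w + 54*y^3 + y^2*(27*w + 177) + y*(-27*w^2 + 60*w + 159) + 42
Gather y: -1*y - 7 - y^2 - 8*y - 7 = -y^2 - 9*y - 14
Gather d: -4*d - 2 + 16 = 14 - 4*d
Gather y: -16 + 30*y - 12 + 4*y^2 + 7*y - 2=4*y^2 + 37*y - 30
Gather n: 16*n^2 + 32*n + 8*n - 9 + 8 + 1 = 16*n^2 + 40*n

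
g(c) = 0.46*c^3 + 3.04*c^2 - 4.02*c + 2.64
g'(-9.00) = 53.04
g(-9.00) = -50.28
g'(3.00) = 26.64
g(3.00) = 30.36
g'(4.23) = 46.39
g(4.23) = 74.85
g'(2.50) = 19.80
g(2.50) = 18.78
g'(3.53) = 34.64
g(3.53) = 46.56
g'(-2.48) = -10.61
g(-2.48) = 24.29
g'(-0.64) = -7.35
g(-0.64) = 6.34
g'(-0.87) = -8.27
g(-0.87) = 8.14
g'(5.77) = 77.01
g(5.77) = 169.02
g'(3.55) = 34.96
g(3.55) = 47.26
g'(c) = 1.38*c^2 + 6.08*c - 4.02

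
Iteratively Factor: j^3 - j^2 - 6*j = (j - 3)*(j^2 + 2*j) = j*(j - 3)*(j + 2)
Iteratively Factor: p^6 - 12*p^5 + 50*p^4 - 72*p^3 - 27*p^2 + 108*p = (p - 3)*(p^5 - 9*p^4 + 23*p^3 - 3*p^2 - 36*p) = (p - 4)*(p - 3)*(p^4 - 5*p^3 + 3*p^2 + 9*p) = (p - 4)*(p - 3)^2*(p^3 - 2*p^2 - 3*p) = (p - 4)*(p - 3)^3*(p^2 + p) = p*(p - 4)*(p - 3)^3*(p + 1)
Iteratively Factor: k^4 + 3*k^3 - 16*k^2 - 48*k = (k - 4)*(k^3 + 7*k^2 + 12*k) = (k - 4)*(k + 4)*(k^2 + 3*k) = (k - 4)*(k + 3)*(k + 4)*(k)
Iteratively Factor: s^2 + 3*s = (s + 3)*(s)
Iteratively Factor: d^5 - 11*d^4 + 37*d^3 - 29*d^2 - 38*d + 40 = (d + 1)*(d^4 - 12*d^3 + 49*d^2 - 78*d + 40) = (d - 1)*(d + 1)*(d^3 - 11*d^2 + 38*d - 40) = (d - 4)*(d - 1)*(d + 1)*(d^2 - 7*d + 10) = (d - 5)*(d - 4)*(d - 1)*(d + 1)*(d - 2)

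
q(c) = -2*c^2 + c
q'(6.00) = -23.00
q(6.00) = -66.00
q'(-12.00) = 49.00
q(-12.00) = -300.00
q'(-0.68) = 3.72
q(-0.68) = -1.60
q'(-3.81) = 16.24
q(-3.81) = -32.84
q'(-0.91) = 4.64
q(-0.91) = -2.57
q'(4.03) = -15.12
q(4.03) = -28.45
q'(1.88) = -6.52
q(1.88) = -5.19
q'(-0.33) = 2.32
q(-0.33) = -0.55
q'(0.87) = -2.48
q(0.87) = -0.64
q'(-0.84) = 4.36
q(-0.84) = -2.25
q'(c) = 1 - 4*c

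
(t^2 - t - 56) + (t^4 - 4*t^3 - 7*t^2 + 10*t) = t^4 - 4*t^3 - 6*t^2 + 9*t - 56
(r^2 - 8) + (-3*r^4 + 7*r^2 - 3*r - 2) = -3*r^4 + 8*r^2 - 3*r - 10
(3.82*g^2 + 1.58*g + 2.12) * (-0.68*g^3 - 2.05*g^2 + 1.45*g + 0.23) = -2.5976*g^5 - 8.9054*g^4 + 0.8584*g^3 - 1.1764*g^2 + 3.4374*g + 0.4876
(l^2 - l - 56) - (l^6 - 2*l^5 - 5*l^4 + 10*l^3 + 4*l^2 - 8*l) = -l^6 + 2*l^5 + 5*l^4 - 10*l^3 - 3*l^2 + 7*l - 56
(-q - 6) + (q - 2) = -8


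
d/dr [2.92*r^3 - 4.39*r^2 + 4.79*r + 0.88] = 8.76*r^2 - 8.78*r + 4.79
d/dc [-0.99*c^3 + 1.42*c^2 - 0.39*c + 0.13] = -2.97*c^2 + 2.84*c - 0.39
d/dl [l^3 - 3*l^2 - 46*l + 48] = 3*l^2 - 6*l - 46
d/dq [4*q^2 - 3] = 8*q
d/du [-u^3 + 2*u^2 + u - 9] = -3*u^2 + 4*u + 1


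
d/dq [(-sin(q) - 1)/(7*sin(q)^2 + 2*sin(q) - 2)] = (7*sin(q)^2 + 14*sin(q) + 4)*cos(q)/(7*sin(q)^2 + 2*sin(q) - 2)^2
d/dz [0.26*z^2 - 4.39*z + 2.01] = 0.52*z - 4.39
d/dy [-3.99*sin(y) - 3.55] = -3.99*cos(y)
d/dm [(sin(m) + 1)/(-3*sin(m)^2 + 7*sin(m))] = (3*cos(m) + 6/tan(m) - 7*cos(m)/sin(m)^2)/(3*sin(m) - 7)^2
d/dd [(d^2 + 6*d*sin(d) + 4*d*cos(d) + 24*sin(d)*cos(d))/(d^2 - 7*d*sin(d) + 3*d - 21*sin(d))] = (2*(d^2 - 7*d*sin(d) + 3*d - 21*sin(d))*(-2*d*sin(d) + 3*d*cos(d) + d + 3*sin(d) + 2*cos(d) + 12*cos(2*d)) + (d^2 + 6*d*sin(d) + 4*d*cos(d) + 12*sin(2*d))*(7*d*cos(d) - 2*d + 7*sin(d) + 21*cos(d) - 3))/((d + 3)^2*(d - 7*sin(d))^2)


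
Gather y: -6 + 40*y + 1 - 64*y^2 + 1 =-64*y^2 + 40*y - 4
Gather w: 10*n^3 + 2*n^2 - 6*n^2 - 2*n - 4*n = 10*n^3 - 4*n^2 - 6*n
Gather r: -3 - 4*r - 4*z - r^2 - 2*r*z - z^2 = -r^2 + r*(-2*z - 4) - z^2 - 4*z - 3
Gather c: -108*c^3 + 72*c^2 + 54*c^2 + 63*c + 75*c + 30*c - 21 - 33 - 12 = -108*c^3 + 126*c^2 + 168*c - 66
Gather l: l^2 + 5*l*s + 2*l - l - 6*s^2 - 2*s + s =l^2 + l*(5*s + 1) - 6*s^2 - s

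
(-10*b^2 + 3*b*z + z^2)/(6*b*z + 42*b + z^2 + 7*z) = (-10*b^2 + 3*b*z + z^2)/(6*b*z + 42*b + z^2 + 7*z)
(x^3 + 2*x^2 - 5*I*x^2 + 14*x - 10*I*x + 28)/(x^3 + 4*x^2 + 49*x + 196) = (x^2 + 2*x*(1 + I) + 4*I)/(x^2 + x*(4 + 7*I) + 28*I)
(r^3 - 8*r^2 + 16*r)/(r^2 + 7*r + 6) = r*(r^2 - 8*r + 16)/(r^2 + 7*r + 6)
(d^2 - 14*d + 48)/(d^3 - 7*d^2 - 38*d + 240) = (d - 6)/(d^2 + d - 30)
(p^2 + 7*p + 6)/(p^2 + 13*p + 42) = (p + 1)/(p + 7)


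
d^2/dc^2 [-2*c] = 0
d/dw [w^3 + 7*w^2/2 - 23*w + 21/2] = 3*w^2 + 7*w - 23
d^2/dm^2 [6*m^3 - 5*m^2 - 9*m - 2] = 36*m - 10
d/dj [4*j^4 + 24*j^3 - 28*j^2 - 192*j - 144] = 16*j^3 + 72*j^2 - 56*j - 192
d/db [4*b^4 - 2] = 16*b^3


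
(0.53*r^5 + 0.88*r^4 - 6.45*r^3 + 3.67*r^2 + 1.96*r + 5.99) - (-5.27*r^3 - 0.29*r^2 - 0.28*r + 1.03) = 0.53*r^5 + 0.88*r^4 - 1.18*r^3 + 3.96*r^2 + 2.24*r + 4.96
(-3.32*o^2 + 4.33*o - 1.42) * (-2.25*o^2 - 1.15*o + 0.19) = 7.47*o^4 - 5.9245*o^3 - 2.4153*o^2 + 2.4557*o - 0.2698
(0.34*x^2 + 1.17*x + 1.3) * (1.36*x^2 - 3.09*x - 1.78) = 0.4624*x^4 + 0.5406*x^3 - 2.4525*x^2 - 6.0996*x - 2.314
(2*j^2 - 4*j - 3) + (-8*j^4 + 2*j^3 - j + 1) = -8*j^4 + 2*j^3 + 2*j^2 - 5*j - 2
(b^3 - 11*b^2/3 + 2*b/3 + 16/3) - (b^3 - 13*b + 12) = -11*b^2/3 + 41*b/3 - 20/3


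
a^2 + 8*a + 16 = (a + 4)^2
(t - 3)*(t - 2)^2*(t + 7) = t^4 - 33*t^2 + 100*t - 84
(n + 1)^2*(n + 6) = n^3 + 8*n^2 + 13*n + 6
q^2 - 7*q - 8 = (q - 8)*(q + 1)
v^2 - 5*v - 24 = (v - 8)*(v + 3)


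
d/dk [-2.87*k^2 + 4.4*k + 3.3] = 4.4 - 5.74*k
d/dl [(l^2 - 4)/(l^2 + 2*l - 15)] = 2*(l^2 - 11*l + 4)/(l^4 + 4*l^3 - 26*l^2 - 60*l + 225)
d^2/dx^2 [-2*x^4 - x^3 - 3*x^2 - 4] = -24*x^2 - 6*x - 6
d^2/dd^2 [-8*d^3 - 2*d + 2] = -48*d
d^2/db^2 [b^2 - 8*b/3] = 2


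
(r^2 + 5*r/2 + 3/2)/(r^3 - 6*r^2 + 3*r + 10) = (r + 3/2)/(r^2 - 7*r + 10)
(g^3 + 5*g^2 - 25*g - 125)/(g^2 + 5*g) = g - 25/g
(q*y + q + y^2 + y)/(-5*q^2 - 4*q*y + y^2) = (y + 1)/(-5*q + y)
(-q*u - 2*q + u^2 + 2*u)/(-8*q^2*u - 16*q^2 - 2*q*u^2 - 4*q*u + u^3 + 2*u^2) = (q - u)/(8*q^2 + 2*q*u - u^2)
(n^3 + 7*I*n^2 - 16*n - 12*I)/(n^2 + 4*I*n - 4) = n + 3*I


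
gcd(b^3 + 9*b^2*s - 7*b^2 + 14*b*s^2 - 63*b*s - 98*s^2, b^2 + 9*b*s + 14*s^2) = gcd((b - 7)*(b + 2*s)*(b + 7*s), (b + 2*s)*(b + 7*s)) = b^2 + 9*b*s + 14*s^2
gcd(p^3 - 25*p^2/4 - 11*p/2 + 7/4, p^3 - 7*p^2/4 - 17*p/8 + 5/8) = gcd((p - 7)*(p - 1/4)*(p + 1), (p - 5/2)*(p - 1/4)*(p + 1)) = p^2 + 3*p/4 - 1/4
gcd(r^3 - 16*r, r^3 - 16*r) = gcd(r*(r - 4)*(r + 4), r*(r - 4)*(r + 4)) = r^3 - 16*r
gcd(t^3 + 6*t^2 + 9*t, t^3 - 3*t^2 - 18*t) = t^2 + 3*t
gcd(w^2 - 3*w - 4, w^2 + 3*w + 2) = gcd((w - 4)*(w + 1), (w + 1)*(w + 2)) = w + 1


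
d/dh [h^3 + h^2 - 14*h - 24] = 3*h^2 + 2*h - 14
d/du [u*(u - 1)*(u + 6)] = 3*u^2 + 10*u - 6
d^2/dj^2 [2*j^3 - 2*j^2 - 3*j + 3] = 12*j - 4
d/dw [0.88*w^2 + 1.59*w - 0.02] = 1.76*w + 1.59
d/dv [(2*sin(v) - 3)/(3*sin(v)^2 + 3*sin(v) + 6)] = (6*sin(v) + cos(2*v) + 6)*cos(v)/(3*(sin(v)^2 + sin(v) + 2)^2)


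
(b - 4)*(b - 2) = b^2 - 6*b + 8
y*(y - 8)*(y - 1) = y^3 - 9*y^2 + 8*y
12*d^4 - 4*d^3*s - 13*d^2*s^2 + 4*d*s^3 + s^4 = (-2*d + s)*(-d + s)*(d + s)*(6*d + s)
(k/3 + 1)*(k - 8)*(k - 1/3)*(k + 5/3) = k^4/3 - 11*k^3/9 - 281*k^2/27 - 263*k/27 + 40/9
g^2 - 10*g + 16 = (g - 8)*(g - 2)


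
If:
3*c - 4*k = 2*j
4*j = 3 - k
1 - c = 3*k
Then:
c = 16/25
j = 18/25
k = 3/25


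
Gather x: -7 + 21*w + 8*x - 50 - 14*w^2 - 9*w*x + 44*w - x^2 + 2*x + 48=-14*w^2 + 65*w - x^2 + x*(10 - 9*w) - 9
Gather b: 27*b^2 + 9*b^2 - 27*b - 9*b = 36*b^2 - 36*b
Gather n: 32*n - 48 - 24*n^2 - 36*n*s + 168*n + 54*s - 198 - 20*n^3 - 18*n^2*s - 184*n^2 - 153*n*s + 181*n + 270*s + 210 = -20*n^3 + n^2*(-18*s - 208) + n*(381 - 189*s) + 324*s - 36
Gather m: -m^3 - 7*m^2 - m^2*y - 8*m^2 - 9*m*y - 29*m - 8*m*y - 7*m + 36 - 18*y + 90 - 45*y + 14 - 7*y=-m^3 + m^2*(-y - 15) + m*(-17*y - 36) - 70*y + 140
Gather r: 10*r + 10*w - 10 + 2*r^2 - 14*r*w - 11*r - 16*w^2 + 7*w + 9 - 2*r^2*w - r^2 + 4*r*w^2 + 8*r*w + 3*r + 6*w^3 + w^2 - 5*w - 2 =r^2*(1 - 2*w) + r*(4*w^2 - 6*w + 2) + 6*w^3 - 15*w^2 + 12*w - 3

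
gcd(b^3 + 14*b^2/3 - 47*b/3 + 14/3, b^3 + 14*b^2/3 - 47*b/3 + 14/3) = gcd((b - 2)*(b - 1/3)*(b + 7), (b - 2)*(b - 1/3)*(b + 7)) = b^3 + 14*b^2/3 - 47*b/3 + 14/3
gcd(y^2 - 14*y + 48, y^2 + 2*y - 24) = 1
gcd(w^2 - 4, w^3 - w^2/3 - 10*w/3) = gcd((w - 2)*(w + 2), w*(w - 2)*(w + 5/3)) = w - 2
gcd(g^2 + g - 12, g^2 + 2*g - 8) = g + 4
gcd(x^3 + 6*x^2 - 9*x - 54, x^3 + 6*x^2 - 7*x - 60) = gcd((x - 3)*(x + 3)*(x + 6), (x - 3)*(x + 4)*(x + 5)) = x - 3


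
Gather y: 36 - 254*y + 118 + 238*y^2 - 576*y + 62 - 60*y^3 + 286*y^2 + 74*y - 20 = -60*y^3 + 524*y^2 - 756*y + 196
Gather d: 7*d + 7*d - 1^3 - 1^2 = 14*d - 2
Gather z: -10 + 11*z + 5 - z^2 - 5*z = -z^2 + 6*z - 5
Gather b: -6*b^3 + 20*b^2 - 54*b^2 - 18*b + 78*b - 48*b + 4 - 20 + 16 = -6*b^3 - 34*b^2 + 12*b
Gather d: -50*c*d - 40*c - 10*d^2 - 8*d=-40*c - 10*d^2 + d*(-50*c - 8)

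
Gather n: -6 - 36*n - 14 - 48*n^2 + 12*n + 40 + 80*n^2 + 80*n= 32*n^2 + 56*n + 20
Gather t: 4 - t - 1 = 3 - t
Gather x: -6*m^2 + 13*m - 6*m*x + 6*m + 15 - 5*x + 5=-6*m^2 + 19*m + x*(-6*m - 5) + 20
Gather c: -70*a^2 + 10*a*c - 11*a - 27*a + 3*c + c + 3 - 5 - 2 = -70*a^2 - 38*a + c*(10*a + 4) - 4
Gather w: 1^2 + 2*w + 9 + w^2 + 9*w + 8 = w^2 + 11*w + 18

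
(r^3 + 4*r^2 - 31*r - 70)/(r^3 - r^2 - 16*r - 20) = (r + 7)/(r + 2)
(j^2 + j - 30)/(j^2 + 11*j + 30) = (j - 5)/(j + 5)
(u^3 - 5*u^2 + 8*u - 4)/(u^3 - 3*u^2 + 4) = (u - 1)/(u + 1)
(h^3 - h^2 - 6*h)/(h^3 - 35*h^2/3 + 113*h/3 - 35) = 3*h*(h + 2)/(3*h^2 - 26*h + 35)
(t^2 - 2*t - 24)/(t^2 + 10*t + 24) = (t - 6)/(t + 6)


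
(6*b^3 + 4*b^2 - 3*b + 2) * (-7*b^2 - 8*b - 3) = -42*b^5 - 76*b^4 - 29*b^3 - 2*b^2 - 7*b - 6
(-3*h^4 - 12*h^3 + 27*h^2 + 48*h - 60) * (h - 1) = -3*h^5 - 9*h^4 + 39*h^3 + 21*h^2 - 108*h + 60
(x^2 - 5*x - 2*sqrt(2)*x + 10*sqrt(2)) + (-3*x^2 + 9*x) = -2*x^2 - 2*sqrt(2)*x + 4*x + 10*sqrt(2)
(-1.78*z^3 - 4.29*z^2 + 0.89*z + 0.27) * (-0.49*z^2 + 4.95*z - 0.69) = 0.8722*z^5 - 6.7089*z^4 - 20.4434*z^3 + 7.2333*z^2 + 0.7224*z - 0.1863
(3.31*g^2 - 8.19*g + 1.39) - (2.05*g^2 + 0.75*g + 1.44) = 1.26*g^2 - 8.94*g - 0.05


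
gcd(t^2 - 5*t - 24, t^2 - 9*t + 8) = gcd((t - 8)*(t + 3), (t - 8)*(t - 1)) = t - 8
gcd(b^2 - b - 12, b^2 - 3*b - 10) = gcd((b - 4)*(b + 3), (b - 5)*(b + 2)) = 1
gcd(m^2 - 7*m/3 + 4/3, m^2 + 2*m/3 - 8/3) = m - 4/3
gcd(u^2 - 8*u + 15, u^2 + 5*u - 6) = 1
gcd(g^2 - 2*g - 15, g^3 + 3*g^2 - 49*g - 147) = g + 3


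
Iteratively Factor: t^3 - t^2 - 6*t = (t)*(t^2 - t - 6) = t*(t + 2)*(t - 3)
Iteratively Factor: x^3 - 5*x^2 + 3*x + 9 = (x + 1)*(x^2 - 6*x + 9) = (x - 3)*(x + 1)*(x - 3)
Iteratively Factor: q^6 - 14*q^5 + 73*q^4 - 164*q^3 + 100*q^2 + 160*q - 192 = (q - 2)*(q^5 - 12*q^4 + 49*q^3 - 66*q^2 - 32*q + 96) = (q - 2)^2*(q^4 - 10*q^3 + 29*q^2 - 8*q - 48) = (q - 2)^2*(q + 1)*(q^3 - 11*q^2 + 40*q - 48) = (q - 3)*(q - 2)^2*(q + 1)*(q^2 - 8*q + 16) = (q - 4)*(q - 3)*(q - 2)^2*(q + 1)*(q - 4)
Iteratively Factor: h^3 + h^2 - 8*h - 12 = (h + 2)*(h^2 - h - 6) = (h - 3)*(h + 2)*(h + 2)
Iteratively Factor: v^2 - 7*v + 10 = (v - 5)*(v - 2)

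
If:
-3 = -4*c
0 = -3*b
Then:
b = 0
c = 3/4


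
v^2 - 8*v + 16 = (v - 4)^2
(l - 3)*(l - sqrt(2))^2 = l^3 - 3*l^2 - 2*sqrt(2)*l^2 + 2*l + 6*sqrt(2)*l - 6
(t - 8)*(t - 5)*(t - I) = t^3 - 13*t^2 - I*t^2 + 40*t + 13*I*t - 40*I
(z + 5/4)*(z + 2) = z^2 + 13*z/4 + 5/2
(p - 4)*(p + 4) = p^2 - 16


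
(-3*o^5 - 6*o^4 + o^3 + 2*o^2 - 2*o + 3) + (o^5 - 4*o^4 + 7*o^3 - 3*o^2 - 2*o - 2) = -2*o^5 - 10*o^4 + 8*o^3 - o^2 - 4*o + 1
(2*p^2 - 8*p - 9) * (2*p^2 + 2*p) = 4*p^4 - 12*p^3 - 34*p^2 - 18*p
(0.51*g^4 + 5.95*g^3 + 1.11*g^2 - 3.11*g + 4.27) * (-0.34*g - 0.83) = -0.1734*g^5 - 2.4463*g^4 - 5.3159*g^3 + 0.1361*g^2 + 1.1295*g - 3.5441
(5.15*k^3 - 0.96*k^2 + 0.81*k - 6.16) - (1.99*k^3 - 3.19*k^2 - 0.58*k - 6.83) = 3.16*k^3 + 2.23*k^2 + 1.39*k + 0.67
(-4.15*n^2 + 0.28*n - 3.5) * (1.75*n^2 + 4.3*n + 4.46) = -7.2625*n^4 - 17.355*n^3 - 23.43*n^2 - 13.8012*n - 15.61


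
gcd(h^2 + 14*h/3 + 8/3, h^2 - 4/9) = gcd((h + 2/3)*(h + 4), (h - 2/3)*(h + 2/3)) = h + 2/3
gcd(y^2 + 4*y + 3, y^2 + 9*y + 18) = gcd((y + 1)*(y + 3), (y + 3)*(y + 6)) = y + 3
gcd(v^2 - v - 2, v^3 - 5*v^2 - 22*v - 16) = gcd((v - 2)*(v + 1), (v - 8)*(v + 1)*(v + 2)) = v + 1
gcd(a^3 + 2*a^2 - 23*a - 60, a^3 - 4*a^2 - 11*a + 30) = a^2 - 2*a - 15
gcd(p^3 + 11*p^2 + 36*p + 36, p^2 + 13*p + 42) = p + 6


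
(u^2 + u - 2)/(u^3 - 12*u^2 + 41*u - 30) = (u + 2)/(u^2 - 11*u + 30)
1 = 1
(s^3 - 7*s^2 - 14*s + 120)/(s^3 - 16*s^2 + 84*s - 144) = (s^2 - s - 20)/(s^2 - 10*s + 24)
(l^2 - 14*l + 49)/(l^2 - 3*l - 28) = (l - 7)/(l + 4)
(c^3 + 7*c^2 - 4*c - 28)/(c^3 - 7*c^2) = (c^3 + 7*c^2 - 4*c - 28)/(c^2*(c - 7))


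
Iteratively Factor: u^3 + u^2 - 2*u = (u)*(u^2 + u - 2) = u*(u + 2)*(u - 1)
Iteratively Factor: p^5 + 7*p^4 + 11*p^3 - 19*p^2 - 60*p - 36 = (p + 1)*(p^4 + 6*p^3 + 5*p^2 - 24*p - 36) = (p + 1)*(p + 2)*(p^3 + 4*p^2 - 3*p - 18) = (p + 1)*(p + 2)*(p + 3)*(p^2 + p - 6) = (p + 1)*(p + 2)*(p + 3)^2*(p - 2)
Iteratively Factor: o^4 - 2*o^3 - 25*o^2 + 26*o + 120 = (o + 2)*(o^3 - 4*o^2 - 17*o + 60) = (o - 3)*(o + 2)*(o^2 - o - 20) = (o - 3)*(o + 2)*(o + 4)*(o - 5)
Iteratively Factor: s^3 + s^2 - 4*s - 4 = (s - 2)*(s^2 + 3*s + 2) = (s - 2)*(s + 1)*(s + 2)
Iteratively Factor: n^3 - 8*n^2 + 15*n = (n - 3)*(n^2 - 5*n) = (n - 5)*(n - 3)*(n)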